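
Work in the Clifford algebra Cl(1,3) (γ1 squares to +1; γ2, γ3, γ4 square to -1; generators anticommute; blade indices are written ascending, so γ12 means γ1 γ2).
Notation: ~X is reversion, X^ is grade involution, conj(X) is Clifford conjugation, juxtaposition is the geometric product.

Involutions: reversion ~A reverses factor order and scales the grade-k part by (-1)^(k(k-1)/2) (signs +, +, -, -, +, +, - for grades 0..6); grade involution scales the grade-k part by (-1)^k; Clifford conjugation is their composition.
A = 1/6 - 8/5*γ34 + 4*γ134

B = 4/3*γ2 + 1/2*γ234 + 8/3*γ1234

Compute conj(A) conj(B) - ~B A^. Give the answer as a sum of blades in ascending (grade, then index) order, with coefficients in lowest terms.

first term: -526/45*γ2 - 94/15*γ12 - 41/20*γ234 - 44/9*γ1234
second term: -506/45*γ2 + 94/15*γ12 - 133/60*γ234 + 52/9*γ1234
Answer: -4/9*γ2 - 188/15*γ12 + 1/6*γ234 - 32/3*γ1234


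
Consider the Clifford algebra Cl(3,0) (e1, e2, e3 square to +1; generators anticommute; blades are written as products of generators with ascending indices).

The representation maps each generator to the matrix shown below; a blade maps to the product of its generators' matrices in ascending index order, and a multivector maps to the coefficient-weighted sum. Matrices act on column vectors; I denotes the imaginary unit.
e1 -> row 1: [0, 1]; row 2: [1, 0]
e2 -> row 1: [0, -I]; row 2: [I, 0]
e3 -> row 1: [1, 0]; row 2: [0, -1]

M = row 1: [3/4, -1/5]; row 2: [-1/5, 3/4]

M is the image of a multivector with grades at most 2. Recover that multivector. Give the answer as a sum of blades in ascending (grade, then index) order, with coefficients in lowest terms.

Method: 1, rho(e1), rho(e2), rho(e3) form a trace-orthogonal basis of the 2x2 complex matrices (tr(X Y) = 2 if X = Y, else 0), so M = m0*1 + m1*rho(e1) + m2*rho(e2) + m3*rho(e3) with m0 = tr(M)/2 = 3/4, m1 = tr(M rho(e1))/2 = -1/5, m2 = tr(M rho(e2))/2 = 0, m3 = tr(M rho(e3))/2 = 0.
Multiplying table entries, the bivector images are rho(e1 e2) = I*rho(e3), rho(e1 e3) = -I*rho(e2), rho(e2 e3) = I*rho(e1); with real blade coefficients the real parts of m0..m3 are the coefficients of 1, e1, e2, e3 and the imaginary parts give the bivectors (e2 e3: Im m1, e1 e3: -Im m2, e1 e2: Im m3).
Answer: 3/4 - 1/5*e1


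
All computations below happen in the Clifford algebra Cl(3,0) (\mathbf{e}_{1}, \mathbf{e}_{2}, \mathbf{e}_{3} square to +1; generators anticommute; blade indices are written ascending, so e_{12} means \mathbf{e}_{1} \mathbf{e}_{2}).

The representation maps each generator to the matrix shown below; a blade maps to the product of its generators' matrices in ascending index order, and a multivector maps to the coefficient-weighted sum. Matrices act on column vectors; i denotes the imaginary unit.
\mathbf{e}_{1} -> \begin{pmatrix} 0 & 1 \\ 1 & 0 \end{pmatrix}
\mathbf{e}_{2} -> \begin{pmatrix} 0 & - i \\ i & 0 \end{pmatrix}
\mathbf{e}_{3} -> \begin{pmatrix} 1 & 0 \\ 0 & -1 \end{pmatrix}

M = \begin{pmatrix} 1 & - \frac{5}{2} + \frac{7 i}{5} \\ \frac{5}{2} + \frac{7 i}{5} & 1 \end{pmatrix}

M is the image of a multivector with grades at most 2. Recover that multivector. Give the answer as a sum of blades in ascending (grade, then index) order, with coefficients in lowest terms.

Method: 1, rho(e_{1}), rho(e_{2}), rho(e_{3}) form a trace-orthogonal basis of the 2x2 complex matrices (tr(X Y) = 2 if X = Y, else 0), so M = m0*1 + m1*rho(e_{1}) + m2*rho(e_{2}) + m3*rho(e_{3}) with m0 = tr(M)/2 = 1, m1 = tr(M rho(e_{1}))/2 = \frac{7 i}{5}, m2 = tr(M rho(e_{2}))/2 = - \frac{5 i}{2}, m3 = tr(M rho(e_{3}))/2 = 0.
Multiplying table entries, the bivector images are rho(e_{12}) = i*rho(e_{3}), rho(e_{13}) = -i*rho(e_{2}), rho(e_{23}) = i*rho(e_{1}); with real blade coefficients the real parts of m0..m3 are the coefficients of 1, e_{1}, e_{2}, e_{3} and the imaginary parts give the bivectors (e_{23}: Im m1, e_{13}: -Im m2, e_{12}: Im m3).
Answer: 1 + \frac{5}{2} e_{13} + \frac{7}{5} e_{23}


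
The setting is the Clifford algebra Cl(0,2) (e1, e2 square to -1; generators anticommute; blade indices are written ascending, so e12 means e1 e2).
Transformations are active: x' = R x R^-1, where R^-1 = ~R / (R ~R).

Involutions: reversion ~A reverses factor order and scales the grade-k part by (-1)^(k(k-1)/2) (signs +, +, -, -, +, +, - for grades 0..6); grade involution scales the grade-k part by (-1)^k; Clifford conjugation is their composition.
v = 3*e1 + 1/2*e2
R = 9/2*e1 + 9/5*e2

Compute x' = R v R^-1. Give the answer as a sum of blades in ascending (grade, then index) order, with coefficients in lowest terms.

~R = 9/2*e1 + 9/5*e2, and R ~R = -2349/100, so R^-1 = ~R / (-2349/100).
R v = -72/5 - 63/20*e12
Answer: 73/29*e1 + 99/58*e2


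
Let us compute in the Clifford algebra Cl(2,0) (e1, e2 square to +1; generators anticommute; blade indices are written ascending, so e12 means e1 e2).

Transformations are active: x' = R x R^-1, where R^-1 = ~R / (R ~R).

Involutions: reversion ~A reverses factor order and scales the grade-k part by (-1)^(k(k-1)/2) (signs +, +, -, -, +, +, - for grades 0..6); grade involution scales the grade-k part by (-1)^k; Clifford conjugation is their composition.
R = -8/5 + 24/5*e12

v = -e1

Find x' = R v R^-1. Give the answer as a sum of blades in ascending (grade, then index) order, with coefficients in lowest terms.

~R = -8/5 - 24/5*e12, and R ~R = 128/5, so R^-1 = ~R / (128/5).
R v = 8/5*e1 + 24/5*e2
Answer: 4/5*e1 - 3/5*e2


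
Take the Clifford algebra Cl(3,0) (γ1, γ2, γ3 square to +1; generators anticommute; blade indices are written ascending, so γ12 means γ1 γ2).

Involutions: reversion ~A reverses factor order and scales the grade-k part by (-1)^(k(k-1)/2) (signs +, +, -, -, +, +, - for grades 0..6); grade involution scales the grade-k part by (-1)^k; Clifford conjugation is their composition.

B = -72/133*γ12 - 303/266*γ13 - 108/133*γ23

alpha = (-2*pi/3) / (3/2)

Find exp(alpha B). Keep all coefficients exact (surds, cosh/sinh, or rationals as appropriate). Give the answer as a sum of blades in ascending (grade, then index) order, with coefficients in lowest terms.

B^2 term by term: the squares give (-72/133)^2*(γ12)^2 + (-303/266)^2*(γ13)^2 + (-108/133)^2*(γ23)^2 = 5184/17689*(-1) + 91809/70756*(-1) + 11664/17689*(-1) = -9/4 (each basis 2-blade squares to minus the product of its generators' squares); cross terms between blades sharing an index anticommute and cancel. So B^2 = -9/4.
B^2 = -9/4 — the series telescopes trigonometrically here: l = 3/2, alpha*l = -2*pi/3, so exp(alpha B) = cos(-2*pi/3) + (sin(-2*pi/3)/(3/2))*B = -1/2 + (-sqrt(3)/3)*B.
Answer: -1/2 + 24*sqrt(3)/133*γ12 + 101*sqrt(3)/266*γ13 + 36*sqrt(3)/133*γ23


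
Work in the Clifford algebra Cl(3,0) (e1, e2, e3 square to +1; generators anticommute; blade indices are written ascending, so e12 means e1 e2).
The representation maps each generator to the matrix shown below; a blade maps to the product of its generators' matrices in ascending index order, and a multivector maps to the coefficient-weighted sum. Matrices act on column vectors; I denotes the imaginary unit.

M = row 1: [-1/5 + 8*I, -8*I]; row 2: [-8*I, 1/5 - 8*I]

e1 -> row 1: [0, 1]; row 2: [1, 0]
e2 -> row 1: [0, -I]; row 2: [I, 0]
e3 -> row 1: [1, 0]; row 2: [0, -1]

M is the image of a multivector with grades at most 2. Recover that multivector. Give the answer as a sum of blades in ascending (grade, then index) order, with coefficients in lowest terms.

Method: 1, rho(e1), rho(e2), rho(e3) form a trace-orthogonal basis of the 2x2 complex matrices (tr(X Y) = 2 if X = Y, else 0), so M = m0*1 + m1*rho(e1) + m2*rho(e2) + m3*rho(e3) with m0 = tr(M)/2 = 0, m1 = tr(M rho(e1))/2 = -8*I, m2 = tr(M rho(e2))/2 = 0, m3 = tr(M rho(e3))/2 = -1/5 + 8*I.
Multiplying table entries, the bivector images are rho(e12) = I*rho(e3), rho(e13) = -I*rho(e2), rho(e23) = I*rho(e1); with real blade coefficients the real parts of m0..m3 are the coefficients of 1, e1, e2, e3 and the imaginary parts give the bivectors (e23: Im m1, e13: -Im m2, e12: Im m3).
Answer: -1/5*e3 + 8*e12 - 8*e23


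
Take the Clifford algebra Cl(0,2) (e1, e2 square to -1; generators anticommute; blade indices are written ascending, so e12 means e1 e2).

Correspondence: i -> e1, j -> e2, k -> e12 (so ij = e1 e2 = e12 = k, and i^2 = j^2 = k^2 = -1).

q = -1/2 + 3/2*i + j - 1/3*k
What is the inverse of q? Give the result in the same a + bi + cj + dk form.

In blades: q = -1/2 + 3/2*e1 + e2 - 1/3*e12.
With qbar = -1/2 - 3/2*e1 - e2 + 1/3*e12 (scalar fixed, mapped units negated), q qbar = 65/18 (the sum of squared coefficients), so q^-1 = qbar / (65/18) = -9/65 - 27/65*e1 - 18/65*e2 + 6/65*e12; translating back:
Answer: -9/65 - 27/65*i - 18/65*j + 6/65*k


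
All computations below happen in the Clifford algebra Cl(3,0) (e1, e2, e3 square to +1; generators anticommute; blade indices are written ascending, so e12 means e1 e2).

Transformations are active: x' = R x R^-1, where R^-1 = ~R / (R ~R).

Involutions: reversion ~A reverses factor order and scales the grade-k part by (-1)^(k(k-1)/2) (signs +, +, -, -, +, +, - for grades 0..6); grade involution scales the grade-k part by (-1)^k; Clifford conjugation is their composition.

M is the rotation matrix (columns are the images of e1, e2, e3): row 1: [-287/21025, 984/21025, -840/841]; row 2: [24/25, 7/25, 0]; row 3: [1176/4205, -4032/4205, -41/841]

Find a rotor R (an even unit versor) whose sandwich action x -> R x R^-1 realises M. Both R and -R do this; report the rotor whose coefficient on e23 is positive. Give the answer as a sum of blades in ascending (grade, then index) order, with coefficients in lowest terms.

Method: write R = a + b12*e12 + b13*e13 + b23*e23 with a^2 + b12^2 + b13^2 + b23^2 = 1 (so R^-1 = ~R). Expanding the columns R e_j ~R gives tr M = 4a^2 - 1 and, from the antisymmetric part, M21 - M12 = -4a*b12, M13 - M31 = 4a*b13, M32 - M23 = -4a*b23.
Here tr M = 183/841, so a^2 = (1 + tr M)/4 = 256/841 and a = ±16/29. Taking a = 16/29: M21 - M12 = 768/841, M13 - M31 = -5376/4205, M32 - M23 = -4032/4205, giving b12 = -12/29, b13 = -84/145, b23 = 63/145, i.e. R = 16/29 - 12/29*e12 - 84/145*e13 + 63/145*e23.
Its e23 coefficient is already positive.
Answer: 16/29 - 12/29*e12 - 84/145*e13 + 63/145*e23. Sheet selection: the two-to-one cover makes ±R indistinguishable at the matrix level (trace 183/841), so uniqueness comes from the required sign on e23.


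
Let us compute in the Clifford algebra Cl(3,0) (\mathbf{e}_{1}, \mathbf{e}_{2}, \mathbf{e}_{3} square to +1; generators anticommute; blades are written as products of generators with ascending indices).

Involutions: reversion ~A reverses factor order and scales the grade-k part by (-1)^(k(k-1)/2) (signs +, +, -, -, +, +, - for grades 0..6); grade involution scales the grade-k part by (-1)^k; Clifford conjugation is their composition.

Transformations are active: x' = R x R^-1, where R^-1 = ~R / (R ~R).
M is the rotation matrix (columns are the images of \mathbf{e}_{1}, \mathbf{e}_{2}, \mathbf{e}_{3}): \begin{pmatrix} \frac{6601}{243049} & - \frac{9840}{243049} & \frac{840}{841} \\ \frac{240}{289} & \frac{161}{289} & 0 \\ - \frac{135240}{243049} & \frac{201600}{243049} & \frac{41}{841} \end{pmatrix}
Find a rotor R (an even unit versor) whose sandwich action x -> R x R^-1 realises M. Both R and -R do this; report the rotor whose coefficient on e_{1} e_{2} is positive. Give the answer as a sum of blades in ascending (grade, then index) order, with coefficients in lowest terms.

Method: write R = a + b12*e_{1} e_{2} + b13*e_{1} e_{3} + b23*e_{2} e_{3} with a^2 + b12^2 + b13^2 + b23^2 = 1 (so R^-1 = ~R). Expanding the columns R e_j ~R gives tr M = 4a^2 - 1 and, from the antisymmetric part, M21 - M12 = -4a*b12, M13 - M31 = 4a*b13, M32 - M23 = -4a*b23.
Here tr M = \frac{153851}{243049}, so a^2 = (1 + tr M)/4 = \frac{99225}{243049} and a = ±\frac{315}{493}. Taking a = \frac{315}{493}: M21 - M12 = \frac{211680}{243049}, M13 - M31 = \frac{378000}{243049}, M32 - M23 = \frac{201600}{243049}, giving b12 = -\frac{168}{493}, b13 = \frac{300}{493}, b23 = -\frac{160}{493}, i.e. R = \frac{315}{493} - \frac{168}{493} e_{1} e_{2} + \frac{300}{493} e_{1} e_{3} - \frac{160}{493} e_{2} e_{3}.
Its e_{1} e_{2} coefficient is negative, so report the other preimage -R.
Answer: -\frac{315}{493} + \frac{168}{493} e_{1} e_{2} - \frac{300}{493} e_{1} e_{3} + \frac{160}{493} e_{2} e_{3}. Uniqueness: Spin(3) -> SO(3) maps R and -R to the same rotation of trace \frac{153851}{243049}; fixing the sign of the e_{1} e_{2} coefficient removes the ambiguity.


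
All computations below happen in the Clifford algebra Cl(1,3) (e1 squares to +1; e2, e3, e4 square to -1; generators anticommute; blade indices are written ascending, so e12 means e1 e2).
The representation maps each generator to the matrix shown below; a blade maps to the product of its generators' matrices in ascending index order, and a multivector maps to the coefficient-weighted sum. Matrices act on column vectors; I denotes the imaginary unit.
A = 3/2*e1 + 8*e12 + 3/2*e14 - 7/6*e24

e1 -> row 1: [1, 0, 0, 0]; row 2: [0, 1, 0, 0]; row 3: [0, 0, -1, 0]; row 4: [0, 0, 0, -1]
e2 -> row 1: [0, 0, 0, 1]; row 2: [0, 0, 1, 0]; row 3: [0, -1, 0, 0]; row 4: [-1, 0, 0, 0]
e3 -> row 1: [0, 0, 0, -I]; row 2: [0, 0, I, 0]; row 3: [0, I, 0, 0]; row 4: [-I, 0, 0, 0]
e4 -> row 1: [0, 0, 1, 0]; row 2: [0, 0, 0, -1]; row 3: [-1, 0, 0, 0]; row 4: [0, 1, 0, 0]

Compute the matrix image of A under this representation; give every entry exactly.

Bivector images (products of the table entries): rho(e12) = rho(e1)rho(e2) = row 1: [0, 0, 0, 1]; row 2: [0, 0, 1, 0]; row 3: [0, 1, 0, 0]; row 4: [1, 0, 0, 0]; rho(e14) = rho(e1)rho(e4) = row 1: [0, 0, 1, 0]; row 2: [0, 0, 0, -1]; row 3: [1, 0, 0, 0]; row 4: [0, -1, 0, 0]; rho(e24) = rho(e2)rho(e4) = row 1: [0, 1, 0, 0]; row 2: [-1, 0, 0, 0]; row 3: [0, 0, 0, 1]; row 4: [0, 0, -1, 0].
M = (3/2)*rho(e1) + (8)*rho(e12) + (3/2)*rho(e14) + (-7/6)*rho(e24), summed entrywise:
Answer: row 1: [3/2, -7/6, 3/2, 8]; row 2: [7/6, 3/2, 8, -3/2]; row 3: [3/2, 8, -3/2, -7/6]; row 4: [8, -3/2, 7/6, -3/2]


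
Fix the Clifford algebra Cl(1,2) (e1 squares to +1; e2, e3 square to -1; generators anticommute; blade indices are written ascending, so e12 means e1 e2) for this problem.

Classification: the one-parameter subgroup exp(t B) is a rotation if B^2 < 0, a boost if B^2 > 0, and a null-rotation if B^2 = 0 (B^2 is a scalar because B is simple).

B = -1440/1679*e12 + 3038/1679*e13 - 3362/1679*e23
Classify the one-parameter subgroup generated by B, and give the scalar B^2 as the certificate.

B^2 term by term: the squares give (-1440/1679)^2*(e12)^2 + (3038/1679)^2*(e13)^2 + (-3362/1679)^2*(e23)^2 = 2073600/2819041*(+1) + 9229444/2819041*(+1) + 11303044/2819041*(-1) = 0 (each basis 2-blade squares to minus the product of its generators' squares); cross terms between blades sharing an index anticommute and cancel. So B^2 = 0.
Answer: null-rotation, certificate B^2 = 0. Note: conjugating B changes its blade decomposition but never the scalar B^2 = 0, whose sign settles the classification.


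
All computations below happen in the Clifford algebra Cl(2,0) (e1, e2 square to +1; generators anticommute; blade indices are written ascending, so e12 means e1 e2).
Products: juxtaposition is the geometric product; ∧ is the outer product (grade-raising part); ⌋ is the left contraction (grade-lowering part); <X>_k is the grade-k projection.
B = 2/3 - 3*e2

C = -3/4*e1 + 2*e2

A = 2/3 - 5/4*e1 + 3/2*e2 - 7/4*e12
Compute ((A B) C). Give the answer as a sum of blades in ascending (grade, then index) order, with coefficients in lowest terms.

step 1: -73/18 + 53/12*e1 - e2 + 31/12*e12
step 2: -85/16 + 197/24*e1 - 889/144*e2 + 97/12*e12
Answer: -85/16 + 197/24*e1 - 889/144*e2 + 97/12*e12


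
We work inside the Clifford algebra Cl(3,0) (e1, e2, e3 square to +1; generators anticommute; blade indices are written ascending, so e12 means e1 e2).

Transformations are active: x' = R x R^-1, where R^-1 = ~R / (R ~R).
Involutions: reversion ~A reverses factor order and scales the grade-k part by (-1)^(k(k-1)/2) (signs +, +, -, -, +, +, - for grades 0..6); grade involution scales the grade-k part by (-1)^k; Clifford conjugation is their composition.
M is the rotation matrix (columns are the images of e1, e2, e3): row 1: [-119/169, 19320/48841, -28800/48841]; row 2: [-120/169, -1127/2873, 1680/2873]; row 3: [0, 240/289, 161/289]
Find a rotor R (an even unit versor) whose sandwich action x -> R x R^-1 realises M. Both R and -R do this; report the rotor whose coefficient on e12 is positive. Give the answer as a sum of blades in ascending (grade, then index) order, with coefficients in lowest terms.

Method: write R = a + b12*e12 + b13*e13 + b23*e23 with a^2 + b12^2 + b13^2 + b23^2 = 1 (so R^-1 = ~R). Expanding the columns R e_j ~R gives tr M = 4a^2 - 1 and, from the antisymmetric part, M21 - M12 = -4a*b12, M13 - M31 = 4a*b13, M32 - M23 = -4a*b23.
Here tr M = -26341/48841, so a^2 = (1 + tr M)/4 = 5625/48841 and a = ±75/221. Taking a = 75/221: M21 - M12 = -54000/48841, M13 - M31 = -28800/48841, M32 - M23 = 12000/48841, giving b12 = 180/221, b13 = -96/221, b23 = -40/221, i.e. R = 75/221 + 180/221*e12 - 96/221*e13 - 40/221*e23.
Its e12 coefficient is already positive.
Answer: 75/221 + 180/221*e12 - 96/221*e13 - 40/221*e23. Uniqueness: Spin(3) -> SO(3) maps R and -R to the same rotation of trace -26341/48841; fixing the sign of the e12 coefficient removes the ambiguity.


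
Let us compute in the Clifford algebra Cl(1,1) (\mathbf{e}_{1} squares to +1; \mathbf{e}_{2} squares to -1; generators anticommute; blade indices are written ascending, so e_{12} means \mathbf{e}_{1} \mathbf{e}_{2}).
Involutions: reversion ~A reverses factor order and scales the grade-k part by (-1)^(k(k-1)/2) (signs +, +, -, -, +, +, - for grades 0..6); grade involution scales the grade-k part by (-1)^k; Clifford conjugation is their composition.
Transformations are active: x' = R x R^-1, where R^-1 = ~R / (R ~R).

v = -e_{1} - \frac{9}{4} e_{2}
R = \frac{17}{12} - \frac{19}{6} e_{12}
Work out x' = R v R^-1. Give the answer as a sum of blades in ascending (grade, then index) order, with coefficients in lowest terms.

~R = \frac{17}{12} + \frac{19}{6} e_{12}, and R ~R = -\frac{385}{48}, so R^-1 = ~R / (-\frac{385}{48}).
R v = -\frac{205}{24} e_{1} - \frac{305}{48} e_{2}
Answer: \frac{928}{231} e_{1} + \frac{4153}{924} e_{2}


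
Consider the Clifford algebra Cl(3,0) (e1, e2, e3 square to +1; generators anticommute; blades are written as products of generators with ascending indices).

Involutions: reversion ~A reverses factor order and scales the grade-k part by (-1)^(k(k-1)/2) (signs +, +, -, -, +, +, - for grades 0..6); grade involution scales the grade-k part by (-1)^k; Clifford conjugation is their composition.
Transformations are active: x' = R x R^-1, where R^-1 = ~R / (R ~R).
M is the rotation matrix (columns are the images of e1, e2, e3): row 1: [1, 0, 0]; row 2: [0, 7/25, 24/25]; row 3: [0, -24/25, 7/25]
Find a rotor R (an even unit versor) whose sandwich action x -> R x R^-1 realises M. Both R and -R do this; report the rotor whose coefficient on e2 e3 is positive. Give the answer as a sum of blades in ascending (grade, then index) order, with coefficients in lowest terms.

Method: write R = a + b12*e1 e2 + b13*e1 e3 + b23*e2 e3 with a^2 + b12^2 + b13^2 + b23^2 = 1 (so R^-1 = ~R). Expanding the columns R e_j ~R gives tr M = 4a^2 - 1 and, from the antisymmetric part, M21 - M12 = -4a*b12, M13 - M31 = 4a*b13, M32 - M23 = -4a*b23.
Here tr M = 39/25, so a^2 = (1 + tr M)/4 = 16/25 and a = ±4/5. Taking a = 4/5: M21 - M12 = 0, M13 - M31 = 0, M32 - M23 = -48/25, giving b12 = 0, b13 = 0, b23 = 3/5, i.e. R = 4/5 + 3/5*e2 e3.
Its e2 e3 coefficient is already positive.
Answer: 4/5 + 3/5*e2 e3. Recall the cover is two-to-one: with M of trace 39/25, both preimages act alike, and the stated e2 e3 sign chooses the sheet.


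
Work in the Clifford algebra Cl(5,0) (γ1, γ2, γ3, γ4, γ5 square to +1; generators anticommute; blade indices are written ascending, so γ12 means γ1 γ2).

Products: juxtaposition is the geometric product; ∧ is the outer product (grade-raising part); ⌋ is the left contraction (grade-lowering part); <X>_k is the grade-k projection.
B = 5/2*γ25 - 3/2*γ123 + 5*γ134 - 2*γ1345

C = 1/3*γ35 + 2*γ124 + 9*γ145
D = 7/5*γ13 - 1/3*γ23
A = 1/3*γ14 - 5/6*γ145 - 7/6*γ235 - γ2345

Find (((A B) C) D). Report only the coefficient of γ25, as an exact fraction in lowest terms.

step 1: -35/12*γ3 - 2*γ12 + 7/4*γ15 + 5/2*γ34 + 7/2*γ35 - 53/12*γ124 + 5*γ125 - 3/2*γ145 + 1/2*γ234 + 5*γ1245 + 5/4*γ2345
step 2: 127/6 + 45*γ2 + 79/4*γ4 + 325/36*γ5 - 19/12*γ13 - 535/12*γ24 - 147/4*γ25 + 55/6*γ45 - 95/12*γ123 - 32*γ134 + 25*γ135 + 43/3*γ245 - 25/6*γ1234 - 31/6*γ1235 + 105/4*γ1345 - 199/36*γ12345
step 3: 133/60 - 95/36*γ1 - 133/12*γ2 - 15*γ3 + 224/5*γ4 - 35*γ5 - 19/36*γ12 + 889/30*γ13 - 25/18*γ14 - 31/18*γ15 - 127/18*γ23 - 35/6*γ24 - 217/30*γ25 + 535/36*γ34 + 49/4*γ35 - 147/4*γ45 - 63*γ123 - 32/3*γ124 + 25/3*γ125 + 553/20*γ134 + 455/36*γ135 - 199/108*γ145 - 79/12*γ234 - 325/108*γ235 - 1393/180*γ245 - 43/9*γ345 + 749/12*γ1234 + 1029/20*γ1235 + 35/4*γ1245 + 77/6*γ1345 - 55/18*γ2345 - 301/15*γ12345
Answer: -217/30


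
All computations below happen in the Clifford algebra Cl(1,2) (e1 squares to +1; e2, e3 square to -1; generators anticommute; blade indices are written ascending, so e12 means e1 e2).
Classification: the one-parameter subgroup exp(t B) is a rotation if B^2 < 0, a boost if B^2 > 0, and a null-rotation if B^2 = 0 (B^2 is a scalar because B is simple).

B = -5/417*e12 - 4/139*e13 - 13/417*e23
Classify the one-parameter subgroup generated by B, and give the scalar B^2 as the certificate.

B^2 term by term: the squares give (-5/417)^2*(e12)^2 + (-4/139)^2*(e13)^2 + (-13/417)^2*(e23)^2 = 25/173889*(+1) + 16/19321*(+1) + 169/173889*(-1) = 0 (each basis 2-blade squares to minus the product of its generators' squares); cross terms between blades sharing an index anticommute and cancel. So B^2 = 0.
Answer: null-rotation, certificate B^2 = 0. B^2 = 0 is basis-independent, so its sign is the whole story.


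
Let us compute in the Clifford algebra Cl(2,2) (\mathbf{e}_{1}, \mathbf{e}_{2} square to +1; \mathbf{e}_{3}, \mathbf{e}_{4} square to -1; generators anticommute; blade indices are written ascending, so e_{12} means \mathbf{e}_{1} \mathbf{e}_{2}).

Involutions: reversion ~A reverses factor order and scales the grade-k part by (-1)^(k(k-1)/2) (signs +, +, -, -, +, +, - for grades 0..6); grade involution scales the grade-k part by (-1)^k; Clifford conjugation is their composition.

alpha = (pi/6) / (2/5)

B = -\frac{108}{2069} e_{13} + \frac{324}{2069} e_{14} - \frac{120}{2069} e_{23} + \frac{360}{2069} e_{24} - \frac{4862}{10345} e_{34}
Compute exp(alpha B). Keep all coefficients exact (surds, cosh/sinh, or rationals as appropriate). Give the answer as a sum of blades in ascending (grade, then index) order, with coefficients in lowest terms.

B^2 term by term: the squares give (-\frac{108}{2069})^2*(e_{13})^2 + (\frac{324}{2069})^2*(e_{14})^2 + (-\frac{120}{2069})^2*(e_{23})^2 + (\frac{360}{2069})^2*(e_{24})^2 + (-\frac{4862}{10345})^2*(e_{34})^2 = \frac{11664}{4280761}*(+1) + \frac{104976}{4280761}*(+1) + \frac{14400}{4280761}*(+1) + \frac{129600}{4280761}*(+1) + \frac{23639044}{107019025}*(-1) = -\frac{4}{25} (each basis 2-blade squares to minus the product of its generators' squares); cross terms between blades sharing an index anticommute and cancel; the commuting (index-disjoint) pairs give grade-4 terms 2*c*c'*(blade product), which cancel blade by blade — e_{1234}: \frac{77760}{4280761} - \frac{77760}{4280761} = 0 — confirming B is simple. So B^2 = -\frac{4}{25}.
B^2 = -\frac{4}{25} — since the square is negative, the closed form is circular: l = \frac{2}{5}, alpha*l = \frac{\pi}{6}, so exp(alpha B) = cos(\frac{\pi}{6}) + (sin(\frac{\pi}{6})/(\frac{2}{5}))*B = \frac{\sqrt{3}}{2} + (\frac{5}{4})*B.
Answer: \frac{\sqrt{3}}{2} - \frac{135}{2069} e_{13} + \frac{405}{2069} e_{14} - \frac{150}{2069} e_{23} + \frac{450}{2069} e_{24} - \frac{2431}{4138} e_{34}


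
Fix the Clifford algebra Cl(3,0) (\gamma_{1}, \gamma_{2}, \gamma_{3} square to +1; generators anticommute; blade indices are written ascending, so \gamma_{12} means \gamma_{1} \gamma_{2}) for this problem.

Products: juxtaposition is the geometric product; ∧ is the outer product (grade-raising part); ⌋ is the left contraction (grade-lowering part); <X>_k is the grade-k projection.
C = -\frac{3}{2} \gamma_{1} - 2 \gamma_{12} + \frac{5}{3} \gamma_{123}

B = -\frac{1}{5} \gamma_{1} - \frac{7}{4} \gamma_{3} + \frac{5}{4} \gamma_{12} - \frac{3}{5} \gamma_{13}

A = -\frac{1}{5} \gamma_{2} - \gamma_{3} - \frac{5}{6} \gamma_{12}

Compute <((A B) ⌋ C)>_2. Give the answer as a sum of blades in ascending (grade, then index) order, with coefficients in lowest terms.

step 1: \frac{67}{24} - \frac{7}{20} \gamma_{1} - \frac{1}{6} \gamma_{2} - \frac{1}{25} \gamma_{12} - \frac{1}{5} \gamma_{13} - \frac{3}{20} \gamma_{23} + \frac{53}{600} \gamma_{123}
step 2: \frac{67}{225} - \frac{205}{48} \gamma_{1} + \frac{11}{30} \gamma_{2} + \frac{1}{15} \gamma_{3} - \frac{67}{12} \gamma_{12} + \frac{5}{18} \gamma_{13} - \frac{7}{12} \gamma_{23} + \frac{335}{72} \gamma_{123}
step 3: -\frac{67}{12} \gamma_{12} + \frac{5}{18} \gamma_{13} - \frac{7}{12} \gamma_{23}
Answer: -\frac{67}{12} \gamma_{12} + \frac{5}{18} \gamma_{13} - \frac{7}{12} \gamma_{23}


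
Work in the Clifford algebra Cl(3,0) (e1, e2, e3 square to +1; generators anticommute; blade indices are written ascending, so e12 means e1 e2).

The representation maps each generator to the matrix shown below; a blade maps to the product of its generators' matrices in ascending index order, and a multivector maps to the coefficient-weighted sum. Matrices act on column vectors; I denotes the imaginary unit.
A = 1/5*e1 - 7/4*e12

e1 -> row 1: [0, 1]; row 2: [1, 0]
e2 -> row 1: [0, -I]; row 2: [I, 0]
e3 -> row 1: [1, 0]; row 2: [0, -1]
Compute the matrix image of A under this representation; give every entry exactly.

Bivector images (products of the table entries): rho(e12) = rho(e1)rho(e2) = row 1: [I, 0]; row 2: [0, -I].
M = (1/5)*rho(e1) + (-7/4)*rho(e12), summed entrywise:
Answer: row 1: [-7*I/4, 1/5]; row 2: [1/5, 7*I/4]


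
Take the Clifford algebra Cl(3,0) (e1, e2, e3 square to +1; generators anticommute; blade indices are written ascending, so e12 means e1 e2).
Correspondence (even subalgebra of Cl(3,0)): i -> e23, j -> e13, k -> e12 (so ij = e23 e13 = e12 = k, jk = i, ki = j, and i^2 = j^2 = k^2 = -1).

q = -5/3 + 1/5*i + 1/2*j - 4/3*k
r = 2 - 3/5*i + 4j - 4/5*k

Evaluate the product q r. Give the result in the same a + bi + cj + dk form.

In blades: q = -5/3 - 4/3*e12 + 1/2*e13 + 1/5*e23, r = 2 - 4/5*e12 + 4*e13 - 3/5*e23.
Distribute q over r term by term (generator squares from the signature, products reordered to ascending indices): (-5/3)*r = -10/3 + 4/3*e12 - 20/3*e13 + e23; (-4/3*e12)*r = -16/15 - 8/3*e12 + 4/5*e13 + 16/3*e23; (1/2*e13)*r = -2 + 3/10*e12 + e13 - 2/5*e23; (1/5*e23)*r = 3/25 + 4/5*e12 + 4/25*e13 + 2/5*e23.
Sum: -157/25 - 7/30*e12 - 353/75*e13 + 19/3*e23; translating back through the correspondence:
Answer: -157/25 + 19/3*i - 353/75*j - 7/30*k


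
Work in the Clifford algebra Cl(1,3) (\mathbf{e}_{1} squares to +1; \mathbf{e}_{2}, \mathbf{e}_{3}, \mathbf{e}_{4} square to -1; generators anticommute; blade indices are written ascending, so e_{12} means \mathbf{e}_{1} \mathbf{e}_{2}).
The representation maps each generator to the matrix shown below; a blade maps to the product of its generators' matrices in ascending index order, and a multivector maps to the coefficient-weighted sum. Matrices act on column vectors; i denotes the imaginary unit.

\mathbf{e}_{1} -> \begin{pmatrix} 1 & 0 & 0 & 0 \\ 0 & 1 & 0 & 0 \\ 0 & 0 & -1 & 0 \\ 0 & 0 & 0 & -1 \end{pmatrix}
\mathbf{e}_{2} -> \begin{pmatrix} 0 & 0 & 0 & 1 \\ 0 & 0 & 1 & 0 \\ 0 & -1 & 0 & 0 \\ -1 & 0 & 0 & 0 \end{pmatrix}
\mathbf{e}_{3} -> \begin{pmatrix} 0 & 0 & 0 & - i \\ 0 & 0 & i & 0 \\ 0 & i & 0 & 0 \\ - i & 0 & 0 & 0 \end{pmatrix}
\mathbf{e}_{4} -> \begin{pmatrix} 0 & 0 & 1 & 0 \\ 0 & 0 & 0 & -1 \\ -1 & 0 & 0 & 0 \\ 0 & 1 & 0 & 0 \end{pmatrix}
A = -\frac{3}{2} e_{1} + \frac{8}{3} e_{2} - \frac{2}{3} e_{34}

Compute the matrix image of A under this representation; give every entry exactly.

Bivector images (products of the table entries): rho(e_{34}) = rho(\mathbf{e}_{3})rho(\mathbf{e}_{4}) = \begin{pmatrix} 0 & - i & 0 & 0 \\ - i & 0 & 0 & 0 \\ 0 & 0 & 0 & - i \\ 0 & 0 & - i & 0 \end{pmatrix}.
M = (-\frac{3}{2})*rho(e_{1}) + (\frac{8}{3})*rho(e_{2}) + (-\frac{2}{3})*rho(e_{34}), summed entrywise:
Answer: \begin{pmatrix} - \frac{3}{2} & \frac{2 i}{3} & 0 & \frac{8}{3} \\ \frac{2 i}{3} & - \frac{3}{2} & \frac{8}{3} & 0 \\ 0 & - \frac{8}{3} & \frac{3}{2} & \frac{2 i}{3} \\ - \frac{8}{3} & 0 & \frac{2 i}{3} & \frac{3}{2} \end{pmatrix}


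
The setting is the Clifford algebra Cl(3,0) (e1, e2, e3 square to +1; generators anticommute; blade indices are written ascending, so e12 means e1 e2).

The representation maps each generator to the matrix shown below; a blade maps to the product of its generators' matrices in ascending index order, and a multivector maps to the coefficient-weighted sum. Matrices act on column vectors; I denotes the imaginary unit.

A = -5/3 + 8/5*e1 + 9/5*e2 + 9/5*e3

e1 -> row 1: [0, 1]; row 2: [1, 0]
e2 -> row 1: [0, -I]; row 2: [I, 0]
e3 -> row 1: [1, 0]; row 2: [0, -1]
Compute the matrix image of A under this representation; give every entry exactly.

M = (-5/3)*1 + (8/5)*rho(e1) + (9/5)*rho(e2) + (9/5)*rho(e3), summed entrywise (1 is the identity matrix):
Answer: row 1: [2/15, 8/5 - 9*I/5]; row 2: [8/5 + 9*I/5, -52/15]


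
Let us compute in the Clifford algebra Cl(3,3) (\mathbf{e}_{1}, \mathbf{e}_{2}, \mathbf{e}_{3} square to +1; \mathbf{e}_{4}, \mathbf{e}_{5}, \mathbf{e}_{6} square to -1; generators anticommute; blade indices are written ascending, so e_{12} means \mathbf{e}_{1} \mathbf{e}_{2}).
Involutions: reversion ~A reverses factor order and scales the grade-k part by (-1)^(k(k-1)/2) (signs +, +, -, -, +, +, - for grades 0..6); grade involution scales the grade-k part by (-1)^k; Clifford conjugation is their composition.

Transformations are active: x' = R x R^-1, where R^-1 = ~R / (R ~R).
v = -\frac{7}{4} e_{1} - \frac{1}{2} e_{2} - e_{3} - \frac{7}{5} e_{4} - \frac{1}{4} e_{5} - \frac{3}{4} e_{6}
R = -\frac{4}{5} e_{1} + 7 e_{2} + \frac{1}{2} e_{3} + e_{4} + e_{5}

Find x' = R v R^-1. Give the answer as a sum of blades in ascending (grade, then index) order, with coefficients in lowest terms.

~R = -\frac{4}{5} e_{1} + 7 e_{2} + \frac{1}{2} e_{3} + e_{4} + e_{5}, and R ~R = \frac{4789}{100}, so R^-1 = ~R / (\frac{4789}{100}).
R v = -\frac{19}{20} + \frac{253}{20} e_{12} + \frac{67}{40} e_{13} + \frac{287}{100} e_{14} + \frac{39}{20} e_{15} + \frac{3}{5} e_{16} - \frac{27}{4} e_{23} - \frac{93}{10} e_{24} - \frac{5}{4} e_{25} - \frac{21}{4} e_{26} + \frac{3}{10} e_{34} + \frac{7}{8} e_{35} - \frac{3}{8} e_{36} + \frac{23}{20} e_{45} - \frac{3}{4} e_{46} - \frac{3}{4} e_{56}
Answer: \frac{34131}{19156} e_{1} + \frac{2129}{9578} e_{2} + \frac{4694}{4789} e_{3} + \frac{32573}{23945} e_{4} + \frac{4029}{19156} e_{5} + \frac{3}{4} e_{6}


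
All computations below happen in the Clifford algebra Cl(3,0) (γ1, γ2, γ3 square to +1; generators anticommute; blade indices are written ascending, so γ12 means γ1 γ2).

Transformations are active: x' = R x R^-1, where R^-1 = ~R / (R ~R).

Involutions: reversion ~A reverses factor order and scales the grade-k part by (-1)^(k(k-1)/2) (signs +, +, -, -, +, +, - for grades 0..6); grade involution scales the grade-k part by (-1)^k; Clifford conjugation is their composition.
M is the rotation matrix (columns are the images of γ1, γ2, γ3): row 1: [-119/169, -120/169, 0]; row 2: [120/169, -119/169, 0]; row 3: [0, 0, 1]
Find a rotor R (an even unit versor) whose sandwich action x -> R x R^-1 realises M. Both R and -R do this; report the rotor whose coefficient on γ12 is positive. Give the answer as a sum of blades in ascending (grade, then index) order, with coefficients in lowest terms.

Method: write R = a + b12*γ12 + b13*γ13 + b23*γ23 with a^2 + b12^2 + b13^2 + b23^2 = 1 (so R^-1 = ~R). Expanding the columns R e_j ~R gives tr M = 4a^2 - 1 and, from the antisymmetric part, M21 - M12 = -4a*b12, M13 - M31 = 4a*b13, M32 - M23 = -4a*b23.
Here tr M = -69/169, so a^2 = (1 + tr M)/4 = 25/169 and a = ±5/13. Taking a = 5/13: M21 - M12 = 240/169, M13 - M31 = 0, M32 - M23 = 0, giving b12 = -12/13, b13 = 0, b23 = 0, i.e. R = 5/13 - 12/13*γ12.
Its γ12 coefficient is negative, so report the other preimage -R.
Answer: -5/13 + 12/13*γ12. Recall the cover is two-to-one: with M of trace -69/169, both preimages act alike, and the stated γ12 sign chooses the sheet.


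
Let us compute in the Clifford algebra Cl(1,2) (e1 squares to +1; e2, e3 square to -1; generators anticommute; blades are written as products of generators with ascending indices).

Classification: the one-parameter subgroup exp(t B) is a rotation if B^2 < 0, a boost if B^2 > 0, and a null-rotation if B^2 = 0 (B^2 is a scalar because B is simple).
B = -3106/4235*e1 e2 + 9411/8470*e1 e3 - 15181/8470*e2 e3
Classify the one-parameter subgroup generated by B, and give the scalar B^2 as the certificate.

B^2 term by term: the squares give (-3106/4235)^2*(e1 e2)^2 + (9411/8470)^2*(e1 e3)^2 + (-15181/8470)^2*(e2 e3)^2 = 9647236/17935225*(+1) + 88566921/71740900*(+1) + 230462761/71740900*(-1) = -36/25 (each basis 2-blade squares to minus the product of its generators' squares); cross terms between blades sharing an index anticommute and cancel. So B^2 = -36/25.
Answer: rotation, certificate B^2 = -36/25. The invariant at work: B^2 = -36/25 is unchanged by conjugation, hence its sign classifies the subgroup whatever basis B is written in.


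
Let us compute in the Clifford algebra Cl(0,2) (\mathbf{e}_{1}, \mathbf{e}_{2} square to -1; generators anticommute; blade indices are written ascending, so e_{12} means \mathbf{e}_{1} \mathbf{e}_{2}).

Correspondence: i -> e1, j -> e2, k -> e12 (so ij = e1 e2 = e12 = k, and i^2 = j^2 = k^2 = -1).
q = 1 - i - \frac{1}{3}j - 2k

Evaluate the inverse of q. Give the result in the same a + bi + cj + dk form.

In blades: q = 1 - e_{1} - \frac{1}{3} e_{2} - 2 e_{12}.
With qbar = 1 + e_{1} + \frac{1}{3} e_{2} + 2 e_{12} (scalar fixed, mapped units negated), q qbar = \frac{55}{9} (the sum of squared coefficients), so q^-1 = qbar / (\frac{55}{9}) = \frac{9}{55} + \frac{9}{55} e_{1} + \frac{3}{55} e_{2} + \frac{18}{55} e_{12}; translating back:
Answer: \frac{9}{55} + \frac{9}{55}i + \frac{3}{55}j + \frac{18}{55}k


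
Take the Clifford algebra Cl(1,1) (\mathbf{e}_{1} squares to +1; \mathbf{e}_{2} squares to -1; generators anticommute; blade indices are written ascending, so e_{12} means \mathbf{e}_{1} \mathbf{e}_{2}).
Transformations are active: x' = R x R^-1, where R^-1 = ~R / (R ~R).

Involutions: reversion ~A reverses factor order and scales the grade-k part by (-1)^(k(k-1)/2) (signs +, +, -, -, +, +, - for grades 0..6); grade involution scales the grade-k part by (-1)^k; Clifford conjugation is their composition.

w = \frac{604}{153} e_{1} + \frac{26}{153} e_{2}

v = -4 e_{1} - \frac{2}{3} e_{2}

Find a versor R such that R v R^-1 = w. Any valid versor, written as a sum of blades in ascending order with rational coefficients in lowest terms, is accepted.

The midline construction: v and w both square to \frac{140}{9}, so reflecting in their sum -\frac{8}{153} e_{1} - \frac{76}{153} e_{2} exchanges them.
Answer: -\frac{8}{153} e_{1} - \frac{76}{153} e_{2}


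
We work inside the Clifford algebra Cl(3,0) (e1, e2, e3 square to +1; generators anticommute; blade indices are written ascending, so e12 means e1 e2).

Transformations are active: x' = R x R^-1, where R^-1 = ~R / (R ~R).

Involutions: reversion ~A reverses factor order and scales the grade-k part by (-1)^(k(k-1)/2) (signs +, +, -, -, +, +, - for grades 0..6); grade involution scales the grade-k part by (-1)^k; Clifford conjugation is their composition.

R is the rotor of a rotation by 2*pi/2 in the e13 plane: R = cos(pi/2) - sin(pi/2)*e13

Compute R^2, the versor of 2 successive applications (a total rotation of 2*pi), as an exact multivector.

Rotor phase runs at HALF the rotation angle; powers of one rotor simply add phase, so after 2 steps in e13 the phase is 2*pi/2 = pi and R^2 = cos(pi) - sin(pi)*e13.
cos(pi) = -1 and sin(pi) = 0, so R^2 = -1. The total rotation 2*pi is 1 full turn, so every vector returns to itself, yet the rotor is -1, on the OTHER sheet of the double cover (an odd number of 2*pi turns).
Answer: -1


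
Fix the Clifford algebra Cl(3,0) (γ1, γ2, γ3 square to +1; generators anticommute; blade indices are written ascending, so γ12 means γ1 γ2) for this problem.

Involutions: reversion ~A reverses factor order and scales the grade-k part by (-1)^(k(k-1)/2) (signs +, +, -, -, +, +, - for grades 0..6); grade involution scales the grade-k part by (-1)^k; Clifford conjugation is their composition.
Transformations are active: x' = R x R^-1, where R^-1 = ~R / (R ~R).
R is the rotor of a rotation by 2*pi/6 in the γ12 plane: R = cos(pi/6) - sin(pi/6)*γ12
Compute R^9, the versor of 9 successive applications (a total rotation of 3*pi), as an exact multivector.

The rotor phase is half the rotation angle and phases add under composition, so 9 steps in the γ12 plane accumulate phase 9*(pi/6) = 3*pi/2: R^9 = cos(3*pi/2) - sin(3*pi/2)*γ12.
cos(3*pi/2) = 0 and sin(3*pi/2) = -1, so R^9 = γ12. The net rotation is 1*pi (after discarding 1 full turn, each of which contributes a factor -1 to the rotor); the rotor keeps the half-angle phase exactly.
Answer: γ12


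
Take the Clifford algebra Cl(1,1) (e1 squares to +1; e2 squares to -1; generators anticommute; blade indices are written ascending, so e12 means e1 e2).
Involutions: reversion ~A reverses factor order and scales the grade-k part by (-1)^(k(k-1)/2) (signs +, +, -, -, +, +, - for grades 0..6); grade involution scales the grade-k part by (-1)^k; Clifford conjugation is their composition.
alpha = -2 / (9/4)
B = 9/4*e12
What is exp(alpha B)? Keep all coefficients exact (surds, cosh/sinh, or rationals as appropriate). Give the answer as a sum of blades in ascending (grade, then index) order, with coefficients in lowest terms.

B^2 = (9/4)^2*(e12)^2 = 81/16*(+1) = 81/16 (a basis 2-blade squares to minus the product of its generators' squares).
B^2 = 81/16 — the positive square puts this in the hyperbolic regime; l = 9/4, alpha*l = -2, so exp(alpha B) = cosh(-2) + (sinh(-2)/(9/4))*B = cosh(2) + (-4*sinh(2)/9)*B.
Answer: cosh(2) - sinh(2)*e12


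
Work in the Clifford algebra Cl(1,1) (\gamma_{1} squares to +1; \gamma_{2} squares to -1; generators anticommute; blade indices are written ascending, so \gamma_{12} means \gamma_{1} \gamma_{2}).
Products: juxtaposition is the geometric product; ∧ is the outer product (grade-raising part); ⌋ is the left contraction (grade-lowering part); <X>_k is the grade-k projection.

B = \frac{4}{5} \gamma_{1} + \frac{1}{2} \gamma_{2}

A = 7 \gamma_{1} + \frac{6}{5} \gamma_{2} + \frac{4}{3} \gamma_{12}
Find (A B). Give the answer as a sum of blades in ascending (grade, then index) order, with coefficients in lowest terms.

step 1: 5 - \frac{2}{3} \gamma_{1} - \frac{16}{15} \gamma_{2} + \frac{127}{50} \gamma_{12}
Answer: 5 - \frac{2}{3} \gamma_{1} - \frac{16}{15} \gamma_{2} + \frac{127}{50} \gamma_{12}


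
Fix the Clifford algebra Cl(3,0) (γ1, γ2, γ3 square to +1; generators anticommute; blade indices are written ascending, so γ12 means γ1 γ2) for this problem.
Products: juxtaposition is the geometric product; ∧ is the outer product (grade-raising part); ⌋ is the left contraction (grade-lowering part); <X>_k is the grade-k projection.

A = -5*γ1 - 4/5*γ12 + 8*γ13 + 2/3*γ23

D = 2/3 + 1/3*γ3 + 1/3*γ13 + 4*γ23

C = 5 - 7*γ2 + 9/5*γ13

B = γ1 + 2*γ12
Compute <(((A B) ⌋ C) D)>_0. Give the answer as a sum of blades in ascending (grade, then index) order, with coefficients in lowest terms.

step 1: -17/5 - 46/5*γ2 - 8*γ3 - 4/3*γ13 + 16*γ23 + 2/3*γ123
step 2: 249/5 + 72/5*γ1 + 119/5*γ2 - 153/25*γ13
step 3: 881/25 + 189/25*γ1 + 238/15*γ2 + 583/5*γ3 + 612/25*γ12 + 433/25*γ13 + 3107/15*γ23 + 149/3*γ123
step 4: 881/25
Answer: 881/25
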